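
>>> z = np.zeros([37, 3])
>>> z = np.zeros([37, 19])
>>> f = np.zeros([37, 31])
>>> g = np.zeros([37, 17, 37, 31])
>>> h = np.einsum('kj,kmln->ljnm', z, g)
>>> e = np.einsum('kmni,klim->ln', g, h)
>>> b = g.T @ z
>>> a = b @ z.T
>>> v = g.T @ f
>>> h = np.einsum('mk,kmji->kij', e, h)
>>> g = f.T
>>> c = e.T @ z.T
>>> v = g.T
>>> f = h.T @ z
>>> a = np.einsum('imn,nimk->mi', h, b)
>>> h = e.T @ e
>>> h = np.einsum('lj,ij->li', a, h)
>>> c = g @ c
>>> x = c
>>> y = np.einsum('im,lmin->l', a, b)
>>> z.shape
(37, 19)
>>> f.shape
(31, 17, 19)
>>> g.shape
(31, 37)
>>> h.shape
(17, 37)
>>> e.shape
(19, 37)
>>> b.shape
(31, 37, 17, 19)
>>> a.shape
(17, 37)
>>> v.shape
(37, 31)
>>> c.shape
(31, 37)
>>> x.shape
(31, 37)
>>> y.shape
(31,)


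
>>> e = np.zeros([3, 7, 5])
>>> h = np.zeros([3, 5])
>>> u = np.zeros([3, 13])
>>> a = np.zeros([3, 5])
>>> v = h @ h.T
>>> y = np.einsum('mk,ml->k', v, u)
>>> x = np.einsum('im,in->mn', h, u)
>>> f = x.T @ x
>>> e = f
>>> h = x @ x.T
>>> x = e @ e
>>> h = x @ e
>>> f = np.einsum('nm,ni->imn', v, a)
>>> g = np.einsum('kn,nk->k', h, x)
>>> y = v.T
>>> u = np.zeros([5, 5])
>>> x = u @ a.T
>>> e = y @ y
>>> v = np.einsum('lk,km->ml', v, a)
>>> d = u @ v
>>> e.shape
(3, 3)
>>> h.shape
(13, 13)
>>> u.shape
(5, 5)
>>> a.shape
(3, 5)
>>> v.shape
(5, 3)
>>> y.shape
(3, 3)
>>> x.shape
(5, 3)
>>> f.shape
(5, 3, 3)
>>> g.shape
(13,)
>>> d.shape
(5, 3)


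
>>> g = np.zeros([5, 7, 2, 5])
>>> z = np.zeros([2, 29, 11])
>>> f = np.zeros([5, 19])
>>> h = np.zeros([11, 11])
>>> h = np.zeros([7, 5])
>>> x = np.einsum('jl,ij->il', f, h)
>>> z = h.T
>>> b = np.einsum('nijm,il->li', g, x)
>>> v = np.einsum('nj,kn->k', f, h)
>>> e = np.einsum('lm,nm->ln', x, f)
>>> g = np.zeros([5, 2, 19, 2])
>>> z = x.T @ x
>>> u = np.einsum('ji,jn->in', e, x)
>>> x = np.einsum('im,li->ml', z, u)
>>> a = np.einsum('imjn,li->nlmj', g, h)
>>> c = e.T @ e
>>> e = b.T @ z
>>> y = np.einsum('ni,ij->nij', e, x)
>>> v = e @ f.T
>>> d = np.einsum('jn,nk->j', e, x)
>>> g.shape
(5, 2, 19, 2)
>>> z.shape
(19, 19)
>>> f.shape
(5, 19)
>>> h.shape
(7, 5)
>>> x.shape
(19, 5)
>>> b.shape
(19, 7)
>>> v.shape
(7, 5)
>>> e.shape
(7, 19)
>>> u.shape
(5, 19)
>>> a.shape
(2, 7, 2, 19)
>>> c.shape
(5, 5)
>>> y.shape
(7, 19, 5)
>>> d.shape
(7,)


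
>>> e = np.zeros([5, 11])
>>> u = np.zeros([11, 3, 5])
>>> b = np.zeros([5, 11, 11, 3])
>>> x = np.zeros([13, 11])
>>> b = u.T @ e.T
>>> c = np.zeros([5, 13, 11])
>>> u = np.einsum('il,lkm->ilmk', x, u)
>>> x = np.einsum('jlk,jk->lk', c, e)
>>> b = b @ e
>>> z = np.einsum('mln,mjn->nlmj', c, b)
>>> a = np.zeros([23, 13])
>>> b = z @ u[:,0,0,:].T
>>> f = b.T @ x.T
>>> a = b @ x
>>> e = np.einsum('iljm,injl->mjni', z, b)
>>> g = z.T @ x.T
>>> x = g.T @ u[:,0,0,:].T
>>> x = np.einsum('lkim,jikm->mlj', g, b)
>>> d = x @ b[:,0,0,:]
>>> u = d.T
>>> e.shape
(3, 5, 13, 11)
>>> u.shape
(13, 3, 13)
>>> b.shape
(11, 13, 5, 13)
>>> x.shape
(13, 3, 11)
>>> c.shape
(5, 13, 11)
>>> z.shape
(11, 13, 5, 3)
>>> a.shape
(11, 13, 5, 11)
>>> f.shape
(13, 5, 13, 13)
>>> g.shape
(3, 5, 13, 13)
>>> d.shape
(13, 3, 13)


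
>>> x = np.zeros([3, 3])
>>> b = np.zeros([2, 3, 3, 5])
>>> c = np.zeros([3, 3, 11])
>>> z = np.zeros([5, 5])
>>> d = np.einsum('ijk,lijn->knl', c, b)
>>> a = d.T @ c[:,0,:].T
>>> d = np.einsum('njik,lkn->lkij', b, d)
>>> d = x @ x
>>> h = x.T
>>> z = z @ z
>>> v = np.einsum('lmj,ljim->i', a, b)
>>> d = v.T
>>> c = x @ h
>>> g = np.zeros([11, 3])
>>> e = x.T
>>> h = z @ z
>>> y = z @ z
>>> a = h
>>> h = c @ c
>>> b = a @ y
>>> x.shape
(3, 3)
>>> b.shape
(5, 5)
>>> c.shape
(3, 3)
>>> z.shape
(5, 5)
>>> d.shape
(3,)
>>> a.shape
(5, 5)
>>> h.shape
(3, 3)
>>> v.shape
(3,)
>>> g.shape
(11, 3)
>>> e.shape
(3, 3)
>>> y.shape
(5, 5)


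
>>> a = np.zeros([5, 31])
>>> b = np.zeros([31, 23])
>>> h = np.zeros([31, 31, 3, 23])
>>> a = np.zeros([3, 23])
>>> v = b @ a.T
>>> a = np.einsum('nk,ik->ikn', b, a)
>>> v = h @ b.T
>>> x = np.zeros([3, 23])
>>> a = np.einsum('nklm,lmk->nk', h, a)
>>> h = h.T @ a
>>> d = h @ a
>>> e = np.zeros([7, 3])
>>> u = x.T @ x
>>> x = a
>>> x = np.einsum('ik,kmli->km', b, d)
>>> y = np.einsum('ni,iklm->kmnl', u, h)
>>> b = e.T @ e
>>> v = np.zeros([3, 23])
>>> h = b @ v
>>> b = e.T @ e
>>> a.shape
(31, 31)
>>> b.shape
(3, 3)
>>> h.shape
(3, 23)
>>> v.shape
(3, 23)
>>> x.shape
(23, 3)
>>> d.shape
(23, 3, 31, 31)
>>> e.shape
(7, 3)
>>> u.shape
(23, 23)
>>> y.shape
(3, 31, 23, 31)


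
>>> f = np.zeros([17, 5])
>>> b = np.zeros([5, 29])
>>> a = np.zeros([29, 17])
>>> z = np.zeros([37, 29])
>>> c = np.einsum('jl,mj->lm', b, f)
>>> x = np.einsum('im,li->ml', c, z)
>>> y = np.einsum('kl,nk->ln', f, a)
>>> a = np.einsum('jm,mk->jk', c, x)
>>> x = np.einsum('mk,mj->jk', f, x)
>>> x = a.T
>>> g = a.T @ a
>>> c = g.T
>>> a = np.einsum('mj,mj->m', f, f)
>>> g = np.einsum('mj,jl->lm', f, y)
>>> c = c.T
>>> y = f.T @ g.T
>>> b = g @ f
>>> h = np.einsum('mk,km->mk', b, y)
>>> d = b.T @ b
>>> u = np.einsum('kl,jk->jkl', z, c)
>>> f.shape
(17, 5)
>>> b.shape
(29, 5)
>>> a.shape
(17,)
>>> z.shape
(37, 29)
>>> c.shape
(37, 37)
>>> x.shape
(37, 29)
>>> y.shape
(5, 29)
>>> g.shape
(29, 17)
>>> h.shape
(29, 5)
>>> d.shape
(5, 5)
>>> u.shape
(37, 37, 29)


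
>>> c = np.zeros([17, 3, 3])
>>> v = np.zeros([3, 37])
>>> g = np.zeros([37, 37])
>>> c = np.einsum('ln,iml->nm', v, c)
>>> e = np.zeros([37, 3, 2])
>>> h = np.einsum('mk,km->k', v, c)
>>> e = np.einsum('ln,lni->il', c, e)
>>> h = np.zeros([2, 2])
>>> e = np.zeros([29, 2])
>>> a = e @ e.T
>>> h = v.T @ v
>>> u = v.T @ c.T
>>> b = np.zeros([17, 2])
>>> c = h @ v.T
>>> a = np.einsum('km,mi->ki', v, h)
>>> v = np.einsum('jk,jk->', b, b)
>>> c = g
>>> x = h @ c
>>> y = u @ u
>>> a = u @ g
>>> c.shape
(37, 37)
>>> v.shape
()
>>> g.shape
(37, 37)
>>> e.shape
(29, 2)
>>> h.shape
(37, 37)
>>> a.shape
(37, 37)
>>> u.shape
(37, 37)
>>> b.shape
(17, 2)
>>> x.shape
(37, 37)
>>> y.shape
(37, 37)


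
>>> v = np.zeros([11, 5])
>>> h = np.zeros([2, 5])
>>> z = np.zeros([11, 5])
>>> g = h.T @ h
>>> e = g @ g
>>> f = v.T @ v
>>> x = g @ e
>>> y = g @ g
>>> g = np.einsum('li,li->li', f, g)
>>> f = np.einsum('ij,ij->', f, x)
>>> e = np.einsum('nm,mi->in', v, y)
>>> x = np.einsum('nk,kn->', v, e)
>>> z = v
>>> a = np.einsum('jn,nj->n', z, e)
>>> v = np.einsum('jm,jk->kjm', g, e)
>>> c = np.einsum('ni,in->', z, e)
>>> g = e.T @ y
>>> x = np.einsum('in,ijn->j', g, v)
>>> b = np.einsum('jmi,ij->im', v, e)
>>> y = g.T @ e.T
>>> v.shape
(11, 5, 5)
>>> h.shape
(2, 5)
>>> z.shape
(11, 5)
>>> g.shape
(11, 5)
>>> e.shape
(5, 11)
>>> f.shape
()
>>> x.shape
(5,)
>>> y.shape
(5, 5)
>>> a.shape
(5,)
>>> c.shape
()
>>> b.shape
(5, 5)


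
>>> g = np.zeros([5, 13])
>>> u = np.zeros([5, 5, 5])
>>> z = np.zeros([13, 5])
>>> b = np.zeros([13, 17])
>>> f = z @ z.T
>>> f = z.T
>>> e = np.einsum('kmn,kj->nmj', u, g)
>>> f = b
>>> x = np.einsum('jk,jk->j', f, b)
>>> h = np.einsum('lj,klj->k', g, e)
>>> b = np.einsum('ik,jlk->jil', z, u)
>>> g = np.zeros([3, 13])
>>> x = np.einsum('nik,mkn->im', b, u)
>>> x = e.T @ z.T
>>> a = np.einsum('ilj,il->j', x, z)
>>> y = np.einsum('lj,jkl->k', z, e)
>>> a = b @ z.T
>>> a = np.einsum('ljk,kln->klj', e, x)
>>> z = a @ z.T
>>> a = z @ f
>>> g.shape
(3, 13)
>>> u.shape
(5, 5, 5)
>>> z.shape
(13, 5, 13)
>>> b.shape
(5, 13, 5)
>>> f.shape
(13, 17)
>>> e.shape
(5, 5, 13)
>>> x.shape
(13, 5, 13)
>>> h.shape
(5,)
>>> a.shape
(13, 5, 17)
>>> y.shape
(5,)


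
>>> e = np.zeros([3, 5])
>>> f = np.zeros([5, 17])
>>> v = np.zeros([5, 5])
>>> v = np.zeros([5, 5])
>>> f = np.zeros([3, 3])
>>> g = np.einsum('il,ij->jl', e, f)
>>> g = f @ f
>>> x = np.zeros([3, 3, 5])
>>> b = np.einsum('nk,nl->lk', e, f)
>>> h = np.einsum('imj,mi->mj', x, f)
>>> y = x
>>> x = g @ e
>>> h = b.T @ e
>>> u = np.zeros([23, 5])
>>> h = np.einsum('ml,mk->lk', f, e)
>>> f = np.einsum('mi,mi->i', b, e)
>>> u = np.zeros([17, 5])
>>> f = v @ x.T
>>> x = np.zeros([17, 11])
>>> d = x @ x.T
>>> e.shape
(3, 5)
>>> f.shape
(5, 3)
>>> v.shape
(5, 5)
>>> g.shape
(3, 3)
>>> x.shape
(17, 11)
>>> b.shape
(3, 5)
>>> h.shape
(3, 5)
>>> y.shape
(3, 3, 5)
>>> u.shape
(17, 5)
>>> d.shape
(17, 17)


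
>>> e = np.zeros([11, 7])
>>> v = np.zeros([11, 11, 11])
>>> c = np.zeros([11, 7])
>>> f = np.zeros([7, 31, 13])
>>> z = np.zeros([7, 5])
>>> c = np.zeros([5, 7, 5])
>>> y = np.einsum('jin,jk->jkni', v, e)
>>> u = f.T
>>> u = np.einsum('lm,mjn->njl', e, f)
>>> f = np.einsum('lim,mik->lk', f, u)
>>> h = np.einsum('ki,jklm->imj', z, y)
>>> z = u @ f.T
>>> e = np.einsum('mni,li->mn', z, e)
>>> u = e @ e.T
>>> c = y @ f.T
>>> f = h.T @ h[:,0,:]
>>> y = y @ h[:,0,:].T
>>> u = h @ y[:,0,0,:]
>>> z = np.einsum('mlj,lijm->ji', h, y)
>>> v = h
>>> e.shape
(13, 31)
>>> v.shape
(5, 11, 11)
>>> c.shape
(11, 7, 11, 7)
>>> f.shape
(11, 11, 11)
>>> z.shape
(11, 7)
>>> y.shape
(11, 7, 11, 5)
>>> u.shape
(5, 11, 5)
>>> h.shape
(5, 11, 11)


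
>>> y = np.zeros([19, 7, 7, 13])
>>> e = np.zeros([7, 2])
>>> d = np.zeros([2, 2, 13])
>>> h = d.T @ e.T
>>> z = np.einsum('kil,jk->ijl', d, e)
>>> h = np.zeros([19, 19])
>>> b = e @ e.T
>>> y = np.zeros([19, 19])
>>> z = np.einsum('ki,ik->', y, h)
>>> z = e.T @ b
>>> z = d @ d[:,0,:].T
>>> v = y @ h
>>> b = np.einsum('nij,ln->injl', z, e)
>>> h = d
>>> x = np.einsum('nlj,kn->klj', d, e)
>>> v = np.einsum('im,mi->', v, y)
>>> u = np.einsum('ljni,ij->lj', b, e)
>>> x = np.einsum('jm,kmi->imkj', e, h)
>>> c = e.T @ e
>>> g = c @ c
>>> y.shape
(19, 19)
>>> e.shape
(7, 2)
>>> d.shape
(2, 2, 13)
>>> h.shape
(2, 2, 13)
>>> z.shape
(2, 2, 2)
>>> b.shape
(2, 2, 2, 7)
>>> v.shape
()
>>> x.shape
(13, 2, 2, 7)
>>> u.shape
(2, 2)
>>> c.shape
(2, 2)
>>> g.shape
(2, 2)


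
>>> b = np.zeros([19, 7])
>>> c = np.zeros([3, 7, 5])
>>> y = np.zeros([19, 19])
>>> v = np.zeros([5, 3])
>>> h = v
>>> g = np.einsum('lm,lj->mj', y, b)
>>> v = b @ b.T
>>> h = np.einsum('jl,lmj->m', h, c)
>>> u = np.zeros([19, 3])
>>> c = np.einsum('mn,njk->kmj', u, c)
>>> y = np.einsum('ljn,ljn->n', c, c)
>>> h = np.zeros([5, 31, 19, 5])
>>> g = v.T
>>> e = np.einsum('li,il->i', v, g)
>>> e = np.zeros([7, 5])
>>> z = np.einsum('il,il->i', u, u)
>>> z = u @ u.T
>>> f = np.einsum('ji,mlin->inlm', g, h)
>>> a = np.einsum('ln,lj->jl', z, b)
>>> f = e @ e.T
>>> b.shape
(19, 7)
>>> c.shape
(5, 19, 7)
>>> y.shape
(7,)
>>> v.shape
(19, 19)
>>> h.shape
(5, 31, 19, 5)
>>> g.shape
(19, 19)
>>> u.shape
(19, 3)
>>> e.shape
(7, 5)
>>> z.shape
(19, 19)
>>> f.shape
(7, 7)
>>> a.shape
(7, 19)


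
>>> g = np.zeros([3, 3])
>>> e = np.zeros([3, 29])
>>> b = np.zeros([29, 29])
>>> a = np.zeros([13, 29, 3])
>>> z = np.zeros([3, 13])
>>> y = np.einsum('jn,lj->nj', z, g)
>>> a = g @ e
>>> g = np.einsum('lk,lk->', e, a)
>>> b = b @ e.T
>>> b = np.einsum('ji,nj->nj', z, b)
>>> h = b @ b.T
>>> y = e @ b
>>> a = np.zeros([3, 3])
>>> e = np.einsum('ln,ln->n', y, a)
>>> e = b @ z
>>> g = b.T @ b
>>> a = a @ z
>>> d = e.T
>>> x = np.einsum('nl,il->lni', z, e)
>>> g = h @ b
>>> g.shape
(29, 3)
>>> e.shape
(29, 13)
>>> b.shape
(29, 3)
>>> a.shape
(3, 13)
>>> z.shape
(3, 13)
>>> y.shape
(3, 3)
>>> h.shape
(29, 29)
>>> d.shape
(13, 29)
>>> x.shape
(13, 3, 29)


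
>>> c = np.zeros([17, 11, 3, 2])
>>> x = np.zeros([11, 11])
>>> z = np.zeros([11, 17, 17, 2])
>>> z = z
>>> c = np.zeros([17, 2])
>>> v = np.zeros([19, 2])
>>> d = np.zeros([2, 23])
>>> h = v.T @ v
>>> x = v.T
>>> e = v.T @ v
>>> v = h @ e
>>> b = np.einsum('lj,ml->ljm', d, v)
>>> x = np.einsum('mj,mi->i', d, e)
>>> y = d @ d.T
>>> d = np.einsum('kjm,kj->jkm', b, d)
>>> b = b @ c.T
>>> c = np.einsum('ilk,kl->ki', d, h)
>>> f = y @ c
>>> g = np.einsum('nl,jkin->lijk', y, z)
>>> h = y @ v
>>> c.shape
(2, 23)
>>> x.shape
(2,)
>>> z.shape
(11, 17, 17, 2)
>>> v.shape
(2, 2)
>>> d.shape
(23, 2, 2)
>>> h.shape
(2, 2)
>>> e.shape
(2, 2)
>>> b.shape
(2, 23, 17)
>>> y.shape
(2, 2)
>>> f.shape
(2, 23)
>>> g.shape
(2, 17, 11, 17)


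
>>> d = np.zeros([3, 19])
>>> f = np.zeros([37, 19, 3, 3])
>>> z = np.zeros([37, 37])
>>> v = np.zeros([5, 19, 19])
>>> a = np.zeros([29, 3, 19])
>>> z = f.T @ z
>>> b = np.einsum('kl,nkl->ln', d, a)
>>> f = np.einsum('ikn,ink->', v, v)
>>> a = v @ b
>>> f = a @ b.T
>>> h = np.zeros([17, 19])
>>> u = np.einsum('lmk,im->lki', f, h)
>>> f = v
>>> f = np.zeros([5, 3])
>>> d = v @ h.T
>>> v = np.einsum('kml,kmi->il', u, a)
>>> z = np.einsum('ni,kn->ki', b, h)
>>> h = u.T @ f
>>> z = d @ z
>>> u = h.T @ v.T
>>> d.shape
(5, 19, 17)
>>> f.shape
(5, 3)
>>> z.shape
(5, 19, 29)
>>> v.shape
(29, 17)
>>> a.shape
(5, 19, 29)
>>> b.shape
(19, 29)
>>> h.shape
(17, 19, 3)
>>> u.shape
(3, 19, 29)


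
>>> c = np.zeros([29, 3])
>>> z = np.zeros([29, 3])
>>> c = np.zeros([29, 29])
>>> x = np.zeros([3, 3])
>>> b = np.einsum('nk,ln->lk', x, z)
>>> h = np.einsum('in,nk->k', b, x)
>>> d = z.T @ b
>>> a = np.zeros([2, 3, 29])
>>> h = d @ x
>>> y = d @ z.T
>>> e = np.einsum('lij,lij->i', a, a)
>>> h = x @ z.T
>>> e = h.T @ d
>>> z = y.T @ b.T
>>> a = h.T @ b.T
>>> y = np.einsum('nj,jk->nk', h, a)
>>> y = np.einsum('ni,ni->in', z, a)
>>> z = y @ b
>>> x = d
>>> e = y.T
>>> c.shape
(29, 29)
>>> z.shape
(29, 3)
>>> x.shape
(3, 3)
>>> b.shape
(29, 3)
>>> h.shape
(3, 29)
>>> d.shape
(3, 3)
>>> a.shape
(29, 29)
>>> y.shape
(29, 29)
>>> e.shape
(29, 29)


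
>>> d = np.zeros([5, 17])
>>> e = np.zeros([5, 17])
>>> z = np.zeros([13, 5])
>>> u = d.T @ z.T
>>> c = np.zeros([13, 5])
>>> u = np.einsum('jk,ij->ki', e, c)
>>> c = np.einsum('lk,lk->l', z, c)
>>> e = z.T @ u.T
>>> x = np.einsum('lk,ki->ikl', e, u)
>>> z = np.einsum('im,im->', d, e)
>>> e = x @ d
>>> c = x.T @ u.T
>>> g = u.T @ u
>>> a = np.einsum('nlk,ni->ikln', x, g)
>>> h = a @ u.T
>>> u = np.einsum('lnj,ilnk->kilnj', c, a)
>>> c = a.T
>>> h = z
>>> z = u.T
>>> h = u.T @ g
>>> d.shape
(5, 17)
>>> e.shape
(13, 17, 17)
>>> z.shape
(17, 17, 5, 13, 13)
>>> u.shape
(13, 13, 5, 17, 17)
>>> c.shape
(13, 17, 5, 13)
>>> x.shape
(13, 17, 5)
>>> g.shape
(13, 13)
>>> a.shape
(13, 5, 17, 13)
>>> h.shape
(17, 17, 5, 13, 13)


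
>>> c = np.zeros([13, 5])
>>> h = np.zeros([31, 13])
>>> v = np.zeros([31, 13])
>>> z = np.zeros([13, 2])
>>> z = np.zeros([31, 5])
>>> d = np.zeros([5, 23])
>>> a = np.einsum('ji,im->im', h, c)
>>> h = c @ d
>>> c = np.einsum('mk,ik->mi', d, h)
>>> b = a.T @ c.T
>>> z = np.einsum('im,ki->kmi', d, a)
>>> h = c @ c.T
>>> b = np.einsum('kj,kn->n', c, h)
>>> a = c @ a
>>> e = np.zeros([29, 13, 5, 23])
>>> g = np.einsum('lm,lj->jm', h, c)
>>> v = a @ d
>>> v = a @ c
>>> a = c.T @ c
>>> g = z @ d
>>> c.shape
(5, 13)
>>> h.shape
(5, 5)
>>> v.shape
(5, 13)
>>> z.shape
(13, 23, 5)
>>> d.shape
(5, 23)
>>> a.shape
(13, 13)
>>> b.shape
(5,)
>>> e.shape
(29, 13, 5, 23)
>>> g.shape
(13, 23, 23)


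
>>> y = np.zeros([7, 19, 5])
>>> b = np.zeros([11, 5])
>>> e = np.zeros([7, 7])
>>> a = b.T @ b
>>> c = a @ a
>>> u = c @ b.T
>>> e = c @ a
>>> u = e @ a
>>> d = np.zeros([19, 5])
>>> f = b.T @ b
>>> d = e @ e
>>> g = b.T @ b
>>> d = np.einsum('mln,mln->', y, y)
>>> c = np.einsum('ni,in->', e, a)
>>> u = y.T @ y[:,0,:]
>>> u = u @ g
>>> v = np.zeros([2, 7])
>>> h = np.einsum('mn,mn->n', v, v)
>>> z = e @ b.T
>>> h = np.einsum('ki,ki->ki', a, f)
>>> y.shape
(7, 19, 5)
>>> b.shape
(11, 5)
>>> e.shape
(5, 5)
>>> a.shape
(5, 5)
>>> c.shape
()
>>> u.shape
(5, 19, 5)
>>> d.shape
()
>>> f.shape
(5, 5)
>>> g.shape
(5, 5)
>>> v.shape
(2, 7)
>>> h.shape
(5, 5)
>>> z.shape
(5, 11)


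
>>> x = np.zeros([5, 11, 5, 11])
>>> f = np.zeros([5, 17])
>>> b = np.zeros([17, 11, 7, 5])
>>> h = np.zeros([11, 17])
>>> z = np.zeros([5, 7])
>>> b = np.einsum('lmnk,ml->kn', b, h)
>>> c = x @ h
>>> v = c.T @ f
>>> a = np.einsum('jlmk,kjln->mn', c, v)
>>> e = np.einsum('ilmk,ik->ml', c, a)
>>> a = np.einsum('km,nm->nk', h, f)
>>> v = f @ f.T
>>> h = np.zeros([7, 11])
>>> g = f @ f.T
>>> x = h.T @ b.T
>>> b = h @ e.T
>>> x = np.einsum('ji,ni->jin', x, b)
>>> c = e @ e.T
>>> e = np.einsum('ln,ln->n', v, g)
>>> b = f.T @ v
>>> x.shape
(11, 5, 7)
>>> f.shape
(5, 17)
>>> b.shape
(17, 5)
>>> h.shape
(7, 11)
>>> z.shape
(5, 7)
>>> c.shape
(5, 5)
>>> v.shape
(5, 5)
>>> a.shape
(5, 11)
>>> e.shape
(5,)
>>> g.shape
(5, 5)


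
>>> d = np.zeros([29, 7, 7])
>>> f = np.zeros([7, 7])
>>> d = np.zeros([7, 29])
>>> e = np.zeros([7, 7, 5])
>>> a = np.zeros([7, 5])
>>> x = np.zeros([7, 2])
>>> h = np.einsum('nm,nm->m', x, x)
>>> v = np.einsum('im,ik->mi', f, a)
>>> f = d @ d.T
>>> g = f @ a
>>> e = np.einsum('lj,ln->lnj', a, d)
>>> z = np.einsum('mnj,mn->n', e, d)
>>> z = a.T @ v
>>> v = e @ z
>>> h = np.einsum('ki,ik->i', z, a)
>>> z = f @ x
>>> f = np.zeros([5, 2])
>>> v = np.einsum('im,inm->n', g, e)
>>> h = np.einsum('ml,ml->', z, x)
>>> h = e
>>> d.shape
(7, 29)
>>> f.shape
(5, 2)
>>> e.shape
(7, 29, 5)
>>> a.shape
(7, 5)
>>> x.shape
(7, 2)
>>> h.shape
(7, 29, 5)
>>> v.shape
(29,)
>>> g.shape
(7, 5)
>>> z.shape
(7, 2)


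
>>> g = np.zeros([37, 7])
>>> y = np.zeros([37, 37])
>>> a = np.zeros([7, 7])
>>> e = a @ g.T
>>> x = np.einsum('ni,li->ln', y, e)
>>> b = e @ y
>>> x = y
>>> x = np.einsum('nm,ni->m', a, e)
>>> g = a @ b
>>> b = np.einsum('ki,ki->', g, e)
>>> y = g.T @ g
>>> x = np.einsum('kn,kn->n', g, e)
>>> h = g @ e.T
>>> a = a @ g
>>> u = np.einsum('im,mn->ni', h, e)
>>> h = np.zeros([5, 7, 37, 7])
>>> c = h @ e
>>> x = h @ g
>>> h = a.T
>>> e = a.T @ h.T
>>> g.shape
(7, 37)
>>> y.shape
(37, 37)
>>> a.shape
(7, 37)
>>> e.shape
(37, 37)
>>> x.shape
(5, 7, 37, 37)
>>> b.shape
()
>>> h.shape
(37, 7)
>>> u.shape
(37, 7)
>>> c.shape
(5, 7, 37, 37)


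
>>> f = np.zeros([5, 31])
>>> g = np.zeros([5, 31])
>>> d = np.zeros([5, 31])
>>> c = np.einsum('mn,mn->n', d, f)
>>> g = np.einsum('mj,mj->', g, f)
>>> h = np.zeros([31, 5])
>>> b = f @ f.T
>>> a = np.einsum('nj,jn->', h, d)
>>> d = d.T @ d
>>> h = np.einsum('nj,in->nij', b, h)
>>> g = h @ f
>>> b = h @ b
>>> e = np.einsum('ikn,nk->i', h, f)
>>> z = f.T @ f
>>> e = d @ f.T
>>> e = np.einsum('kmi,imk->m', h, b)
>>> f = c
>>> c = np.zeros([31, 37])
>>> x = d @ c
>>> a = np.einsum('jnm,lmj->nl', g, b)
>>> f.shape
(31,)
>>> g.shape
(5, 31, 31)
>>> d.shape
(31, 31)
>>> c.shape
(31, 37)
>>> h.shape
(5, 31, 5)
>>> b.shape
(5, 31, 5)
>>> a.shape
(31, 5)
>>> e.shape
(31,)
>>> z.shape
(31, 31)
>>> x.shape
(31, 37)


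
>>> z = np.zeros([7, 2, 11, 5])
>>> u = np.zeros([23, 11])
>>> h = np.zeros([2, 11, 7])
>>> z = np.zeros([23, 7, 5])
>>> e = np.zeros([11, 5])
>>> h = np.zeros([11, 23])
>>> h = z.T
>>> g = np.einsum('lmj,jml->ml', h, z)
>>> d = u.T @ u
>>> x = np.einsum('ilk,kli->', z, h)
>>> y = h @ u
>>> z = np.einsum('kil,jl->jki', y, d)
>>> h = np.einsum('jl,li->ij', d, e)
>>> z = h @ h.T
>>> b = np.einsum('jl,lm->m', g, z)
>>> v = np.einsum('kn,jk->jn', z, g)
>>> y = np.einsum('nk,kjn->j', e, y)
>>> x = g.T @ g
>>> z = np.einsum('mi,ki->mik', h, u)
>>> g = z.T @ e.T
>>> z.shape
(5, 11, 23)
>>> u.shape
(23, 11)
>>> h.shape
(5, 11)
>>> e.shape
(11, 5)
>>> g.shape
(23, 11, 11)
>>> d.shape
(11, 11)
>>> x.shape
(5, 5)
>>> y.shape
(7,)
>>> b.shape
(5,)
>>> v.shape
(7, 5)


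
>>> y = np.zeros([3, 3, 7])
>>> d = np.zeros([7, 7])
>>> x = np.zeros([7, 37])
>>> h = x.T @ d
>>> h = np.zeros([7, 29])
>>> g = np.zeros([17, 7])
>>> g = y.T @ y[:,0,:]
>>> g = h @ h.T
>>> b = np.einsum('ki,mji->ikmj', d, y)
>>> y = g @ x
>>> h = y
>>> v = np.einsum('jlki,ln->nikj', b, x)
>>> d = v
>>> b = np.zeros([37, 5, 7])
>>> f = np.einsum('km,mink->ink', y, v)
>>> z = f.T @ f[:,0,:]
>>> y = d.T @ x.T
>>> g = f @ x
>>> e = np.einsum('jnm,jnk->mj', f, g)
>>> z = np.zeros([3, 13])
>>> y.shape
(7, 3, 3, 7)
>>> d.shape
(37, 3, 3, 7)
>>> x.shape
(7, 37)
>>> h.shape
(7, 37)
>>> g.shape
(3, 3, 37)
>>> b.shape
(37, 5, 7)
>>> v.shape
(37, 3, 3, 7)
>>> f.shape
(3, 3, 7)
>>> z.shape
(3, 13)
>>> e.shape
(7, 3)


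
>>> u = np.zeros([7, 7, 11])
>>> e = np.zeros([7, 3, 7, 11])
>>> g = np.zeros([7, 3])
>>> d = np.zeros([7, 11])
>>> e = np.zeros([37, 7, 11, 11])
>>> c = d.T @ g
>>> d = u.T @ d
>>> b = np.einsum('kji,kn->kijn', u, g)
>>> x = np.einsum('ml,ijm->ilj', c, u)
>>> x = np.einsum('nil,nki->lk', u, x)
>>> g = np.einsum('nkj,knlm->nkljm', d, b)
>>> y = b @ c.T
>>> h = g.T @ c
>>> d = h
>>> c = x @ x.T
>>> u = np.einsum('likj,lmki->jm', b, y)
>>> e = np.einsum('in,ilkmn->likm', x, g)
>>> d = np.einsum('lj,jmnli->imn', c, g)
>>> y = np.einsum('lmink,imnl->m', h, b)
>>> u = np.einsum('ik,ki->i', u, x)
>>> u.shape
(3,)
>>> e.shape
(7, 11, 7, 11)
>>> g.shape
(11, 7, 7, 11, 3)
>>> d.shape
(3, 7, 7)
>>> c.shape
(11, 11)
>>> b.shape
(7, 11, 7, 3)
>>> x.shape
(11, 3)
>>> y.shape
(11,)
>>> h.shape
(3, 11, 7, 7, 3)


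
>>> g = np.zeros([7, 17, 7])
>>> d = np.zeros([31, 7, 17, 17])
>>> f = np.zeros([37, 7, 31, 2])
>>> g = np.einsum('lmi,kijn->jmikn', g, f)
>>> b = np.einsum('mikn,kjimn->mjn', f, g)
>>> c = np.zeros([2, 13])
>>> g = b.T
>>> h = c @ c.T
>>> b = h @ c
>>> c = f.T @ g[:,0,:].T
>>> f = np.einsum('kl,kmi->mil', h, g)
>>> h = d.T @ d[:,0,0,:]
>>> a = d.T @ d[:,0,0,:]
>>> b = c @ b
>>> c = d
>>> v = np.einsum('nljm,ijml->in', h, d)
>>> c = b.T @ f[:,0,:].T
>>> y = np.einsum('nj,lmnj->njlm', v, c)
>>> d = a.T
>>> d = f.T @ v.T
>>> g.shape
(2, 17, 37)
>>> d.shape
(2, 37, 31)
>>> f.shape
(17, 37, 2)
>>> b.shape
(2, 31, 7, 13)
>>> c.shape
(13, 7, 31, 17)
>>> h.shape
(17, 17, 7, 17)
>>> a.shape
(17, 17, 7, 17)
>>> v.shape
(31, 17)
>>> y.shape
(31, 17, 13, 7)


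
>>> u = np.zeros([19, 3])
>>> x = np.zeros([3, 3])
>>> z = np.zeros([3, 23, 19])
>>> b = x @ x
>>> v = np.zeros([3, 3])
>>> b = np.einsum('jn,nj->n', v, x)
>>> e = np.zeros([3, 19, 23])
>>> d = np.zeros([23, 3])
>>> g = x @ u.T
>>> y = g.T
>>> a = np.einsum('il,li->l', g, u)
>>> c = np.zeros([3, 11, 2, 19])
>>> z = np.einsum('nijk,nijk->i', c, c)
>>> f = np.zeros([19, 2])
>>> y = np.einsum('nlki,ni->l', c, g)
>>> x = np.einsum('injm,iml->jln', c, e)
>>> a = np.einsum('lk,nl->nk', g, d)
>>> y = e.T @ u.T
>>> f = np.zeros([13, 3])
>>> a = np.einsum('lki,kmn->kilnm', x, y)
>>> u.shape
(19, 3)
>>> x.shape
(2, 23, 11)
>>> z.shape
(11,)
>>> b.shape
(3,)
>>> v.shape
(3, 3)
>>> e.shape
(3, 19, 23)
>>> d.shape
(23, 3)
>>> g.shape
(3, 19)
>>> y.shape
(23, 19, 19)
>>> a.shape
(23, 11, 2, 19, 19)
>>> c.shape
(3, 11, 2, 19)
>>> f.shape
(13, 3)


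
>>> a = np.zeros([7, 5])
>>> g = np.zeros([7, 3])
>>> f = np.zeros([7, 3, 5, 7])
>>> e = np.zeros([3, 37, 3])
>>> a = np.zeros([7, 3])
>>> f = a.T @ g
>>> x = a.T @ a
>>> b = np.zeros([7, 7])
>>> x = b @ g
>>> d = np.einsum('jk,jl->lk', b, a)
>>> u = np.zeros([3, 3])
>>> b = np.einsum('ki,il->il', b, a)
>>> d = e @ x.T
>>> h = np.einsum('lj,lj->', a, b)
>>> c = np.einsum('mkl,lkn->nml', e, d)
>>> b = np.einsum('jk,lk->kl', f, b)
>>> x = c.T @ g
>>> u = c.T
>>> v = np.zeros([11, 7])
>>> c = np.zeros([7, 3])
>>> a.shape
(7, 3)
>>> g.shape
(7, 3)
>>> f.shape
(3, 3)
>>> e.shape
(3, 37, 3)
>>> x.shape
(3, 3, 3)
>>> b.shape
(3, 7)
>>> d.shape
(3, 37, 7)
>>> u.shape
(3, 3, 7)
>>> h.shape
()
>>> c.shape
(7, 3)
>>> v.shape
(11, 7)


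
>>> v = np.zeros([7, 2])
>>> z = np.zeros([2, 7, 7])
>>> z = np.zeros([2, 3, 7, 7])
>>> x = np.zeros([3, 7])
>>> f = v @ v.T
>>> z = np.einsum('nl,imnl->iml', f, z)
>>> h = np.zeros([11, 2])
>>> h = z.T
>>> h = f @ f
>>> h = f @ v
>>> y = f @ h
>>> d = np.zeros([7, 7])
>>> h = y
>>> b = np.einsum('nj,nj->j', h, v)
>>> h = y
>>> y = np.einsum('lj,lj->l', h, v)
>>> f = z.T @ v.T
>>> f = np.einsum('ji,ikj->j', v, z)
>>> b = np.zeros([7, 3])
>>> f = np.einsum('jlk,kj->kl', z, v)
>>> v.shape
(7, 2)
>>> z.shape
(2, 3, 7)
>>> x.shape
(3, 7)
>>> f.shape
(7, 3)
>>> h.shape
(7, 2)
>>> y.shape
(7,)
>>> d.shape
(7, 7)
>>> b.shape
(7, 3)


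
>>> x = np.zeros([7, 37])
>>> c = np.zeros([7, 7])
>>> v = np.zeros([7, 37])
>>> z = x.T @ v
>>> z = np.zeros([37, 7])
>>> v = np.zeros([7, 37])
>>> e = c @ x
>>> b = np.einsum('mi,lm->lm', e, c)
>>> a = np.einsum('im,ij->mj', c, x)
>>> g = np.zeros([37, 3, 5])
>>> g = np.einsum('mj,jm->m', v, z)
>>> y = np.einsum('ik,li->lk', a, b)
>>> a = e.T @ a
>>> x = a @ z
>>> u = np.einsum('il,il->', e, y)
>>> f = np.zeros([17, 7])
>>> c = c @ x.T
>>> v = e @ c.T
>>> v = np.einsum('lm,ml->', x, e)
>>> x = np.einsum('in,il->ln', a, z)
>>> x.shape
(7, 37)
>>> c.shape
(7, 37)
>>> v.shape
()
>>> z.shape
(37, 7)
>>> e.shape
(7, 37)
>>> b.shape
(7, 7)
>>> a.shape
(37, 37)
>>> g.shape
(7,)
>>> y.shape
(7, 37)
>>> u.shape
()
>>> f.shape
(17, 7)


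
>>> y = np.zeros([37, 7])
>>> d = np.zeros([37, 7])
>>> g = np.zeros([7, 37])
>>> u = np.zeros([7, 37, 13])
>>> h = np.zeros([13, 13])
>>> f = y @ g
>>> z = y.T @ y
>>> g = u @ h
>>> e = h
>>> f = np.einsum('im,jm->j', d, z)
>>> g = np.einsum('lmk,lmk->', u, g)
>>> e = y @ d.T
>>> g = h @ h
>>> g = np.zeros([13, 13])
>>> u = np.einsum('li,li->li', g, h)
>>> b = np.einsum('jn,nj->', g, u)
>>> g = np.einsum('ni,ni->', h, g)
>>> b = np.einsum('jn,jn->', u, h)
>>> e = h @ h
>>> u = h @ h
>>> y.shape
(37, 7)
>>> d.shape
(37, 7)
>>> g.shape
()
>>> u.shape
(13, 13)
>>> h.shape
(13, 13)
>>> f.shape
(7,)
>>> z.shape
(7, 7)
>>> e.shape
(13, 13)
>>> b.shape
()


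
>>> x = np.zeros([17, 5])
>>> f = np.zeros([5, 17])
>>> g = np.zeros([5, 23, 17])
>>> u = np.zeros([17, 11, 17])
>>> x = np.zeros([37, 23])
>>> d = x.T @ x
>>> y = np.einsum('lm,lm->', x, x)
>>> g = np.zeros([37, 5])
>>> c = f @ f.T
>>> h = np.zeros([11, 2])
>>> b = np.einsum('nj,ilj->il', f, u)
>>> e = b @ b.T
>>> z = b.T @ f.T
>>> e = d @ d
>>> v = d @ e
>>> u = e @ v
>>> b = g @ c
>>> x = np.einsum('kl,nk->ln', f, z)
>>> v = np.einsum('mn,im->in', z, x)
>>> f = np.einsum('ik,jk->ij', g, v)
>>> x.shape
(17, 11)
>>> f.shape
(37, 17)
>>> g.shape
(37, 5)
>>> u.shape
(23, 23)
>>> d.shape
(23, 23)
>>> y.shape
()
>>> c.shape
(5, 5)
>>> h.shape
(11, 2)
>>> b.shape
(37, 5)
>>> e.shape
(23, 23)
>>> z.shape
(11, 5)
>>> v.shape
(17, 5)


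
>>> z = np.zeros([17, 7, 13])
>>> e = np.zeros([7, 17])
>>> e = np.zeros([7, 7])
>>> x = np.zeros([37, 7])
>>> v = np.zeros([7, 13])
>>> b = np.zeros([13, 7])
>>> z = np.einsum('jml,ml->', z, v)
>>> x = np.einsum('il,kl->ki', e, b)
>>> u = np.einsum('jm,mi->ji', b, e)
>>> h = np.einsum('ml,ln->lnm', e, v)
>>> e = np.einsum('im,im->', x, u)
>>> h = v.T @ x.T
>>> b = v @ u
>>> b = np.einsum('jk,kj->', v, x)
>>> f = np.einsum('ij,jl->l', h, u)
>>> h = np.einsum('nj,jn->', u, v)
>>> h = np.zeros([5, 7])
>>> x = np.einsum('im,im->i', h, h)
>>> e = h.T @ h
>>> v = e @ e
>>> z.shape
()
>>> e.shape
(7, 7)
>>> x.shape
(5,)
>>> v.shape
(7, 7)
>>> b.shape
()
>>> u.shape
(13, 7)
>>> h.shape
(5, 7)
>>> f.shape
(7,)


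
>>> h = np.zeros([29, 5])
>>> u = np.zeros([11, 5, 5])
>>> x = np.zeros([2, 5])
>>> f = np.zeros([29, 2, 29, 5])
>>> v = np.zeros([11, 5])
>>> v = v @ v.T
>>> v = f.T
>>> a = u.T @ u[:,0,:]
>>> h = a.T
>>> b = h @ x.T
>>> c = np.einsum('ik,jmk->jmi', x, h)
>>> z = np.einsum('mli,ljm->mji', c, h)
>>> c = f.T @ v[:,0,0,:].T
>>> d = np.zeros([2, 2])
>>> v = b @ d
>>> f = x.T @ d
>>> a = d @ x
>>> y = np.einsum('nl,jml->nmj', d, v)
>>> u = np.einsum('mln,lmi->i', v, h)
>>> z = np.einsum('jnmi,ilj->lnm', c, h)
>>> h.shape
(5, 5, 5)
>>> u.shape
(5,)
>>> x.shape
(2, 5)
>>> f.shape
(5, 2)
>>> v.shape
(5, 5, 2)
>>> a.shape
(2, 5)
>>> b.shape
(5, 5, 2)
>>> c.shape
(5, 29, 2, 5)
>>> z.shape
(5, 29, 2)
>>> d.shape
(2, 2)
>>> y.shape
(2, 5, 5)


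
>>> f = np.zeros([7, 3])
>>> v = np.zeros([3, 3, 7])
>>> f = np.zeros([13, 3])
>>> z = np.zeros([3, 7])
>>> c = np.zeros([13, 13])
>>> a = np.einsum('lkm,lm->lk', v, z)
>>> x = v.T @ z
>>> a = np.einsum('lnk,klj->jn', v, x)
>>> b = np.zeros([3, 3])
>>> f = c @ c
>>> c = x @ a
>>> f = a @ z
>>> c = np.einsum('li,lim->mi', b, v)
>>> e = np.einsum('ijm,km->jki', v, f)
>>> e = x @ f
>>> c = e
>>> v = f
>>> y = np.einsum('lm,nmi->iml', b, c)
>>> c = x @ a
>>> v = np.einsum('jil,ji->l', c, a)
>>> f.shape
(7, 7)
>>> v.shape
(3,)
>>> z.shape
(3, 7)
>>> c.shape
(7, 3, 3)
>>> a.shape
(7, 3)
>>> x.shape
(7, 3, 7)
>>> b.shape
(3, 3)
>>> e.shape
(7, 3, 7)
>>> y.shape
(7, 3, 3)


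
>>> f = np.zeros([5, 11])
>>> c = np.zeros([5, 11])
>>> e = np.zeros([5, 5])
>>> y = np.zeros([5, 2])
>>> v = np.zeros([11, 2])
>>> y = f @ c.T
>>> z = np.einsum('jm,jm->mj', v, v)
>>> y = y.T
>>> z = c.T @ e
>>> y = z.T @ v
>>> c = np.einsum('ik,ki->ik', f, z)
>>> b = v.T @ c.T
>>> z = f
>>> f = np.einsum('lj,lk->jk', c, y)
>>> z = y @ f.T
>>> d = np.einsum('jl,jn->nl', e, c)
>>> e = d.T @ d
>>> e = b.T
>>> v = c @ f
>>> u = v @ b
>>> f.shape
(11, 2)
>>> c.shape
(5, 11)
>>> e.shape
(5, 2)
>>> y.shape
(5, 2)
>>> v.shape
(5, 2)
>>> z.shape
(5, 11)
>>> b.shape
(2, 5)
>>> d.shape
(11, 5)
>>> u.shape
(5, 5)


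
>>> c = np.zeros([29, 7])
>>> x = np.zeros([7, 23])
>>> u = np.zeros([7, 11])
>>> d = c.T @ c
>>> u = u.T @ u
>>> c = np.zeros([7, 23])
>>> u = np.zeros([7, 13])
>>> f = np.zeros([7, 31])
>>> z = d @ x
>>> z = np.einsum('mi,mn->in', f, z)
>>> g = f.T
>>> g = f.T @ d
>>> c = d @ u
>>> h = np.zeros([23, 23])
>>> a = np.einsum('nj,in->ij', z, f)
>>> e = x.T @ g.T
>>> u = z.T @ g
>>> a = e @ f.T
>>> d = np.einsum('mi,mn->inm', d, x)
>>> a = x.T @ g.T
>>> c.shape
(7, 13)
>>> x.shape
(7, 23)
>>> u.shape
(23, 7)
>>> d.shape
(7, 23, 7)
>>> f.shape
(7, 31)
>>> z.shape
(31, 23)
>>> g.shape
(31, 7)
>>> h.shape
(23, 23)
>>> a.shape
(23, 31)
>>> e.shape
(23, 31)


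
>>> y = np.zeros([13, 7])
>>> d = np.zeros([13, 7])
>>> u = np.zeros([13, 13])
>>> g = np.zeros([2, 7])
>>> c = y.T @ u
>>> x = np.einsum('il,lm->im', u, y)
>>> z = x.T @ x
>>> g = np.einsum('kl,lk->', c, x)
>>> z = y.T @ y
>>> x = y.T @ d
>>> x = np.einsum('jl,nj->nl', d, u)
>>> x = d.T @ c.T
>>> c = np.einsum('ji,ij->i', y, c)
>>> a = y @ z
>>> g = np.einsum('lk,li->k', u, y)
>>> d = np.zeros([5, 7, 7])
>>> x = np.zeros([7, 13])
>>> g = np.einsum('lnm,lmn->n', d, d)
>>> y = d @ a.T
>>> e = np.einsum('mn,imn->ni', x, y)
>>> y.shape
(5, 7, 13)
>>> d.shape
(5, 7, 7)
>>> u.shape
(13, 13)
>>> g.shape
(7,)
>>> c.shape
(7,)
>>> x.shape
(7, 13)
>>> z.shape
(7, 7)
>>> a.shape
(13, 7)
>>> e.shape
(13, 5)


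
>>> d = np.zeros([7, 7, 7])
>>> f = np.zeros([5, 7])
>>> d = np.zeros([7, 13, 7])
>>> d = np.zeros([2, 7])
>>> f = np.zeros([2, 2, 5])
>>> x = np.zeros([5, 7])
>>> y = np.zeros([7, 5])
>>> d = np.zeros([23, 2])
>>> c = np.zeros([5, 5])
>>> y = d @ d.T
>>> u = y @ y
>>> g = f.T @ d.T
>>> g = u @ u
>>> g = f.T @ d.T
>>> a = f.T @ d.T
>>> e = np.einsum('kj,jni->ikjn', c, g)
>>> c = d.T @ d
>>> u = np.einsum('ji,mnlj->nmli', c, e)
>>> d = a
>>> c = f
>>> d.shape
(5, 2, 23)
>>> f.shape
(2, 2, 5)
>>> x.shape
(5, 7)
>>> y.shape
(23, 23)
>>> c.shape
(2, 2, 5)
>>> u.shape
(5, 23, 5, 2)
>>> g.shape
(5, 2, 23)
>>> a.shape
(5, 2, 23)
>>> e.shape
(23, 5, 5, 2)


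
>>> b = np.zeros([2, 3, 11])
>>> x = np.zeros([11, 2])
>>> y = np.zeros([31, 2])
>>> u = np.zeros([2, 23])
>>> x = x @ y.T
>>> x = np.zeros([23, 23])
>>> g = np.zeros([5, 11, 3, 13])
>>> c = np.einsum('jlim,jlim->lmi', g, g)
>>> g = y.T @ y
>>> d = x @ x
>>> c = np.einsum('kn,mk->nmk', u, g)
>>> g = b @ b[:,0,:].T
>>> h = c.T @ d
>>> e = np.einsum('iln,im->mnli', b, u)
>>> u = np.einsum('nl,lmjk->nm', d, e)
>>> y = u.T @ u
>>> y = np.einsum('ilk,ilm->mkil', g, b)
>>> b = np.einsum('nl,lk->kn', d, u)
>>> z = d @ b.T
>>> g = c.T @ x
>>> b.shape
(11, 23)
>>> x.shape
(23, 23)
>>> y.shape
(11, 2, 2, 3)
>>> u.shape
(23, 11)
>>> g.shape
(2, 2, 23)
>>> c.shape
(23, 2, 2)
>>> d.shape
(23, 23)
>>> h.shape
(2, 2, 23)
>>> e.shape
(23, 11, 3, 2)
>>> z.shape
(23, 11)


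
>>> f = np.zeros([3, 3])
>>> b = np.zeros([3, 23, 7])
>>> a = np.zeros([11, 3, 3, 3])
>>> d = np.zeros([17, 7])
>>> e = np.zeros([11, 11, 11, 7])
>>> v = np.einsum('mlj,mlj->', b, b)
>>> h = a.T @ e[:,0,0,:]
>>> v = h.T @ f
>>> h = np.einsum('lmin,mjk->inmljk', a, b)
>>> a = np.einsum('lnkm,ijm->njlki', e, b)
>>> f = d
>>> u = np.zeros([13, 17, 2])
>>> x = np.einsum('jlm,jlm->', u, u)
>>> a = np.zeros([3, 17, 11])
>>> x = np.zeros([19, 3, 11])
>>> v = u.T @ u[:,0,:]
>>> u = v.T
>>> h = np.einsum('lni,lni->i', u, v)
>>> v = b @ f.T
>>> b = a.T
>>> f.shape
(17, 7)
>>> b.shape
(11, 17, 3)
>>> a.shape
(3, 17, 11)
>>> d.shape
(17, 7)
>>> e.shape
(11, 11, 11, 7)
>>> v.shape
(3, 23, 17)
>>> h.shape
(2,)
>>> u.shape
(2, 17, 2)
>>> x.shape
(19, 3, 11)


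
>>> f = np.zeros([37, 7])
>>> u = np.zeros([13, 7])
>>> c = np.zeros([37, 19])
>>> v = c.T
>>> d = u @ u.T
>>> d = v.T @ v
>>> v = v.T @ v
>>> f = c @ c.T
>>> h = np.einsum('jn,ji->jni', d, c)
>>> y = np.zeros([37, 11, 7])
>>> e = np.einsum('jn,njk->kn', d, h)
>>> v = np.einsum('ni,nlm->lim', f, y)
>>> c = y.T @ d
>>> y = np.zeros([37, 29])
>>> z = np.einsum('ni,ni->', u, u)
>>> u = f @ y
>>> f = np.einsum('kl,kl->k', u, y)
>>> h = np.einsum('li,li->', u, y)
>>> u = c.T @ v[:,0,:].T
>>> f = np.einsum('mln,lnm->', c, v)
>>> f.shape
()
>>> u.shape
(37, 11, 11)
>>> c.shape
(7, 11, 37)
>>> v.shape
(11, 37, 7)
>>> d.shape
(37, 37)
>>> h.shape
()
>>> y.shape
(37, 29)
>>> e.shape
(19, 37)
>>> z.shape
()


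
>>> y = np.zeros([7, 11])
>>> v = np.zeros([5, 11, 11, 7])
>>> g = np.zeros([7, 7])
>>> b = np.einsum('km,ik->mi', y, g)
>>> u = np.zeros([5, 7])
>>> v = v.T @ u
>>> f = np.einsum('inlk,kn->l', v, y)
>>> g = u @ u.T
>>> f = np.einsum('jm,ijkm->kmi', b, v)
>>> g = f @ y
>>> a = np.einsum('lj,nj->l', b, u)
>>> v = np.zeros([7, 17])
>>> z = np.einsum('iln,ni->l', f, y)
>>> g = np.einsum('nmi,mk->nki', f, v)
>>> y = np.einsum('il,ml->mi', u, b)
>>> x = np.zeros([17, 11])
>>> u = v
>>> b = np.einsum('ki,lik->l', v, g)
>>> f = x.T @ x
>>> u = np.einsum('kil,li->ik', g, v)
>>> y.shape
(11, 5)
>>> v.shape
(7, 17)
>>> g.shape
(11, 17, 7)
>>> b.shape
(11,)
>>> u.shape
(17, 11)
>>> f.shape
(11, 11)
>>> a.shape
(11,)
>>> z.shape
(7,)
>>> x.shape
(17, 11)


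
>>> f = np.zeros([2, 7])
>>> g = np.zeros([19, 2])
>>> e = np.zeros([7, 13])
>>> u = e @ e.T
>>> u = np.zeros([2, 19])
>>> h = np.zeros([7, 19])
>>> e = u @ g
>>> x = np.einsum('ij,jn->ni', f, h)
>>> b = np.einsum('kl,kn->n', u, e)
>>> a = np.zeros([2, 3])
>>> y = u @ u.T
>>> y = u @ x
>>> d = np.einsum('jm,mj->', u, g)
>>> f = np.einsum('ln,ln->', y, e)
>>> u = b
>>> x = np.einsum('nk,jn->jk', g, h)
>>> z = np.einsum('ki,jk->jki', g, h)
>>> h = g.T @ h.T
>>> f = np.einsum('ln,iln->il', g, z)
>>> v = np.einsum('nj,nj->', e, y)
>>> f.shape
(7, 19)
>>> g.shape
(19, 2)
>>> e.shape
(2, 2)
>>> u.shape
(2,)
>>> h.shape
(2, 7)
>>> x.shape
(7, 2)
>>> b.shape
(2,)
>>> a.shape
(2, 3)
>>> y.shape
(2, 2)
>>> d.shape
()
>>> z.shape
(7, 19, 2)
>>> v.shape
()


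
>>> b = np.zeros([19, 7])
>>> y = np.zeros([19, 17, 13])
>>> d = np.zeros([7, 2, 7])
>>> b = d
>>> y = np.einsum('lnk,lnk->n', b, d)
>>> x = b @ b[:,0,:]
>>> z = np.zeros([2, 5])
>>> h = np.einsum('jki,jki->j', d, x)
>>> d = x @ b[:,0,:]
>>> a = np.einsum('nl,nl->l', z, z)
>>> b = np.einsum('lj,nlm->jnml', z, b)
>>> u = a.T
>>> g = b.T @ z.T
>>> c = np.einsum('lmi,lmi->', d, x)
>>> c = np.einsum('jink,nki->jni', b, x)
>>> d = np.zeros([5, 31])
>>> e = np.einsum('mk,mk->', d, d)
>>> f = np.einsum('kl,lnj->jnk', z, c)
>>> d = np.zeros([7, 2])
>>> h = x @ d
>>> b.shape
(5, 7, 7, 2)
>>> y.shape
(2,)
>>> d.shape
(7, 2)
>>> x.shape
(7, 2, 7)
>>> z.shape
(2, 5)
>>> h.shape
(7, 2, 2)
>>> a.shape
(5,)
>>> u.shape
(5,)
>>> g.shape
(2, 7, 7, 2)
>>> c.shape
(5, 7, 7)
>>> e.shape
()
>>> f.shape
(7, 7, 2)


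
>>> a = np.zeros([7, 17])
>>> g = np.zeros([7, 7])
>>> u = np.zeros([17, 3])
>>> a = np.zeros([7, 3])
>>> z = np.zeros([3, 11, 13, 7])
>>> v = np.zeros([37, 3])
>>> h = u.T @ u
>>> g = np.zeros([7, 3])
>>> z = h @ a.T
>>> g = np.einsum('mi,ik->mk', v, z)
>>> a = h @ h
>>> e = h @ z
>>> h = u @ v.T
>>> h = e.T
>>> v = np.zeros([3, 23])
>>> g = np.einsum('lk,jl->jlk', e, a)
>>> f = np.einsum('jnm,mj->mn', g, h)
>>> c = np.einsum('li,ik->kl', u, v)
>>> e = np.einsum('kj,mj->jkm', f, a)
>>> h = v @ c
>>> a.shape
(3, 3)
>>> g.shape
(3, 3, 7)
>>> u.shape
(17, 3)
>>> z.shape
(3, 7)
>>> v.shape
(3, 23)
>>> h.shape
(3, 17)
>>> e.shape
(3, 7, 3)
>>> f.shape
(7, 3)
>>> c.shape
(23, 17)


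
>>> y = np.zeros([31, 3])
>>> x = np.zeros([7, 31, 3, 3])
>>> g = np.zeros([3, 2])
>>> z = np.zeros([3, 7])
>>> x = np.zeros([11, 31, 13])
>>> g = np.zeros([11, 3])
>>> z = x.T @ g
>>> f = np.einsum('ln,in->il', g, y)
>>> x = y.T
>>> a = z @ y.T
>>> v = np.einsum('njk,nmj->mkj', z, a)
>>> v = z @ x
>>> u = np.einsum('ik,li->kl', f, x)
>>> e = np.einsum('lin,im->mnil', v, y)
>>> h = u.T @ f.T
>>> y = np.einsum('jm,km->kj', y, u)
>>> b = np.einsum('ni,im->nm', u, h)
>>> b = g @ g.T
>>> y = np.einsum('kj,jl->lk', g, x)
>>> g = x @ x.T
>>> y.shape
(31, 11)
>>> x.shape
(3, 31)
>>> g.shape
(3, 3)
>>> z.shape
(13, 31, 3)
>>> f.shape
(31, 11)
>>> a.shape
(13, 31, 31)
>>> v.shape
(13, 31, 31)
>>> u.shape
(11, 3)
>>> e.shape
(3, 31, 31, 13)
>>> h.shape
(3, 31)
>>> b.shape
(11, 11)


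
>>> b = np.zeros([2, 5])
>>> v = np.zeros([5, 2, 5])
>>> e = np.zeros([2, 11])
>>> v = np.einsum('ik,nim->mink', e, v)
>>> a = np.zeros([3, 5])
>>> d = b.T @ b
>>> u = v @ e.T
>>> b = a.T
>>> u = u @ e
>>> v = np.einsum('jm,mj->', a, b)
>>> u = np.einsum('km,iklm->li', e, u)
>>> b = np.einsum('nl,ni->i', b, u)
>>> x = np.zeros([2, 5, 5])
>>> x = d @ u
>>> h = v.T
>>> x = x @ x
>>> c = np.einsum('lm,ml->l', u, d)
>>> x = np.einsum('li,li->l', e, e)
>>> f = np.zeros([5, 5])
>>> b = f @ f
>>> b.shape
(5, 5)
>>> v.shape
()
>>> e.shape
(2, 11)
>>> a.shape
(3, 5)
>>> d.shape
(5, 5)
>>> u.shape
(5, 5)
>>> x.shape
(2,)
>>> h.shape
()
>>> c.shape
(5,)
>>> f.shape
(5, 5)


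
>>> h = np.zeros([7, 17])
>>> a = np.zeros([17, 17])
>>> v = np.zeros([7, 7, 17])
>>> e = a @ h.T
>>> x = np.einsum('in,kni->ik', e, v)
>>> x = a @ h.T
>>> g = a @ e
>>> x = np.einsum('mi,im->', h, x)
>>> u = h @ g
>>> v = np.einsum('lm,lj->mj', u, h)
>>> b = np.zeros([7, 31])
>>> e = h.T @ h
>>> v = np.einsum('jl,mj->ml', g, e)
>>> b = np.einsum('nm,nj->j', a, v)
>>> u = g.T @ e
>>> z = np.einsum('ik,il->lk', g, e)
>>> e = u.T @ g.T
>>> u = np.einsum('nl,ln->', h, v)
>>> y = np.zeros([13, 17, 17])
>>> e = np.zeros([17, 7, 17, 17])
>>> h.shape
(7, 17)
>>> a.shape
(17, 17)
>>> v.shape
(17, 7)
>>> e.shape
(17, 7, 17, 17)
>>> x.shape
()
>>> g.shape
(17, 7)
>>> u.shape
()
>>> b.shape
(7,)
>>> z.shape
(17, 7)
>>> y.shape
(13, 17, 17)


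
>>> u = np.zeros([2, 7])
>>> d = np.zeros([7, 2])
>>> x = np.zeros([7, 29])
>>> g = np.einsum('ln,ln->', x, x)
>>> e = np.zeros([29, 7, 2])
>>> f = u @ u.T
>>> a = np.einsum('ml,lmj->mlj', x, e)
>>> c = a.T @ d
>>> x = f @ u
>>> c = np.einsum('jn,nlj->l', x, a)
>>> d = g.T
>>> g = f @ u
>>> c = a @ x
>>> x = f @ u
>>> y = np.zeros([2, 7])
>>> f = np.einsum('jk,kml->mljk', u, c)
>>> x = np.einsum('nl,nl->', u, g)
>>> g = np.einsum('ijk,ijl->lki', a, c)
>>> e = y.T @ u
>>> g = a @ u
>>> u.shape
(2, 7)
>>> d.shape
()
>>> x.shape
()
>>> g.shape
(7, 29, 7)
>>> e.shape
(7, 7)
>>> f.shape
(29, 7, 2, 7)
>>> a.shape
(7, 29, 2)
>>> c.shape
(7, 29, 7)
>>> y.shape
(2, 7)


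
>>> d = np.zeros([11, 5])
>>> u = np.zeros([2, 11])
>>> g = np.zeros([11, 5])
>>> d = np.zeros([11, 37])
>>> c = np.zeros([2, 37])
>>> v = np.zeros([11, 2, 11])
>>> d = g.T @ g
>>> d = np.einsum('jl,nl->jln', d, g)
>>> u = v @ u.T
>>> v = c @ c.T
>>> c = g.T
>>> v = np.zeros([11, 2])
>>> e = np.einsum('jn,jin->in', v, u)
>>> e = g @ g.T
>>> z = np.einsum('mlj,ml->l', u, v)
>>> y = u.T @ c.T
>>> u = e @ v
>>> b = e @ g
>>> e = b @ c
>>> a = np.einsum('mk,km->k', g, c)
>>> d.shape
(5, 5, 11)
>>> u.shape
(11, 2)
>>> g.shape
(11, 5)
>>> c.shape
(5, 11)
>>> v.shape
(11, 2)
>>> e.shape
(11, 11)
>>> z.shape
(2,)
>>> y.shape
(2, 2, 5)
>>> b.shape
(11, 5)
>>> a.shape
(5,)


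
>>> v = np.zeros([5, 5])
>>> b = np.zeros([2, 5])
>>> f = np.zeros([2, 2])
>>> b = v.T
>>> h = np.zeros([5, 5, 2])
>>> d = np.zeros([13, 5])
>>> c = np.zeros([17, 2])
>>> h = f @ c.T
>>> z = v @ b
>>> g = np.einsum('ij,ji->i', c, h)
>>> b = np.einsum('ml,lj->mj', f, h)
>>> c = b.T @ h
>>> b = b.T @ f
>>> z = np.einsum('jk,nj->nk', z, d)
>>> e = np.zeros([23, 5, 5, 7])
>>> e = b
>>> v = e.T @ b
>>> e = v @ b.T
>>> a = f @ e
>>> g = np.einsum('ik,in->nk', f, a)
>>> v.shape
(2, 2)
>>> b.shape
(17, 2)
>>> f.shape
(2, 2)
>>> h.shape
(2, 17)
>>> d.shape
(13, 5)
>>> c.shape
(17, 17)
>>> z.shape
(13, 5)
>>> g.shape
(17, 2)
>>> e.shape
(2, 17)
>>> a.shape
(2, 17)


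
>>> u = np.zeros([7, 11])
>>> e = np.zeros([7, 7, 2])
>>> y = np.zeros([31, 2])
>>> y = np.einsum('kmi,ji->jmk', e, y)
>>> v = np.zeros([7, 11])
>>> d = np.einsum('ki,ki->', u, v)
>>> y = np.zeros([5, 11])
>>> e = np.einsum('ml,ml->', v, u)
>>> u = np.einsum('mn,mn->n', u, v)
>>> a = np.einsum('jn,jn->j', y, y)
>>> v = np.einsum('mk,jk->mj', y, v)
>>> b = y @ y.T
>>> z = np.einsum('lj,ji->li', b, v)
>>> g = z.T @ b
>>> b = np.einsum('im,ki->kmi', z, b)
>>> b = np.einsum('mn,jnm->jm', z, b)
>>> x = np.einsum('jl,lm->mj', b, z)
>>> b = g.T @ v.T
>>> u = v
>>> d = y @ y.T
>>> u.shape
(5, 7)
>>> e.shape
()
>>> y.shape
(5, 11)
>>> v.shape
(5, 7)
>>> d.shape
(5, 5)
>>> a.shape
(5,)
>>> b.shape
(5, 5)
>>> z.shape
(5, 7)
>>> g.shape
(7, 5)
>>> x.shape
(7, 5)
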